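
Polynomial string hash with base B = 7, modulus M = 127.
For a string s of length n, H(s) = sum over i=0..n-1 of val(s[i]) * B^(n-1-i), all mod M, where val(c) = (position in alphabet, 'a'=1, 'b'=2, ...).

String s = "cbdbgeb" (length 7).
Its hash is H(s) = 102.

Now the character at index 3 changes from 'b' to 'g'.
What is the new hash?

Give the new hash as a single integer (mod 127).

Answer: 39

Derivation:
val('b') = 2, val('g') = 7
Position k = 3, exponent = n-1-k = 3
B^3 mod M = 7^3 mod 127 = 89
Delta = (7 - 2) * 89 mod 127 = 64
New hash = (102 + 64) mod 127 = 39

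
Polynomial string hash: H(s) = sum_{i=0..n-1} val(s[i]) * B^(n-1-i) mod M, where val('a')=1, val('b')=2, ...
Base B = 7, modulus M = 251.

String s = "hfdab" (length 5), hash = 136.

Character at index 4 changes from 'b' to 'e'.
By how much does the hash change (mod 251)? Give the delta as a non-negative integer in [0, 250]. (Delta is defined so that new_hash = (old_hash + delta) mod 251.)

Answer: 3

Derivation:
Delta formula: (val(new) - val(old)) * B^(n-1-k) mod M
  val('e') - val('b') = 5 - 2 = 3
  B^(n-1-k) = 7^0 mod 251 = 1
  Delta = 3 * 1 mod 251 = 3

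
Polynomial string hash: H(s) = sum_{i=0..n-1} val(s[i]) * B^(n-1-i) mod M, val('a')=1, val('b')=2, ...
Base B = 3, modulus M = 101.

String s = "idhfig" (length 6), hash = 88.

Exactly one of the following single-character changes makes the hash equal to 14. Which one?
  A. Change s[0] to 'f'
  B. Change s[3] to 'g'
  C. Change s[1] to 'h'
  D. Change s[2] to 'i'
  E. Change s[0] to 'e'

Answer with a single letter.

Answer: D

Derivation:
Option A: s[0]='i'->'f', delta=(6-9)*3^5 mod 101 = 79, hash=88+79 mod 101 = 66
Option B: s[3]='f'->'g', delta=(7-6)*3^2 mod 101 = 9, hash=88+9 mod 101 = 97
Option C: s[1]='d'->'h', delta=(8-4)*3^4 mod 101 = 21, hash=88+21 mod 101 = 8
Option D: s[2]='h'->'i', delta=(9-8)*3^3 mod 101 = 27, hash=88+27 mod 101 = 14 <-- target
Option E: s[0]='i'->'e', delta=(5-9)*3^5 mod 101 = 38, hash=88+38 mod 101 = 25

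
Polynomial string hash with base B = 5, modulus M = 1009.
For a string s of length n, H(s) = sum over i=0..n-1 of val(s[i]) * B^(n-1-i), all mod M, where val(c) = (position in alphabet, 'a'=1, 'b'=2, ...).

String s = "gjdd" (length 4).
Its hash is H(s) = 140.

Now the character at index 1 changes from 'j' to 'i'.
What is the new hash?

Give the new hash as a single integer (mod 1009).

Answer: 115

Derivation:
val('j') = 10, val('i') = 9
Position k = 1, exponent = n-1-k = 2
B^2 mod M = 5^2 mod 1009 = 25
Delta = (9 - 10) * 25 mod 1009 = 984
New hash = (140 + 984) mod 1009 = 115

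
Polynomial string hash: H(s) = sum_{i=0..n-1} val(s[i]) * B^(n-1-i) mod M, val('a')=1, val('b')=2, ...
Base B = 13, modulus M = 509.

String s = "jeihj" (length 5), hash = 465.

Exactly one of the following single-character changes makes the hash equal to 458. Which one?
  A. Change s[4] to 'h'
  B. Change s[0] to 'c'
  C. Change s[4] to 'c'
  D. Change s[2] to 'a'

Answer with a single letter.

Option A: s[4]='j'->'h', delta=(8-10)*13^0 mod 509 = 507, hash=465+507 mod 509 = 463
Option B: s[0]='j'->'c', delta=(3-10)*13^4 mod 509 = 110, hash=465+110 mod 509 = 66
Option C: s[4]='j'->'c', delta=(3-10)*13^0 mod 509 = 502, hash=465+502 mod 509 = 458 <-- target
Option D: s[2]='i'->'a', delta=(1-9)*13^2 mod 509 = 175, hash=465+175 mod 509 = 131

Answer: C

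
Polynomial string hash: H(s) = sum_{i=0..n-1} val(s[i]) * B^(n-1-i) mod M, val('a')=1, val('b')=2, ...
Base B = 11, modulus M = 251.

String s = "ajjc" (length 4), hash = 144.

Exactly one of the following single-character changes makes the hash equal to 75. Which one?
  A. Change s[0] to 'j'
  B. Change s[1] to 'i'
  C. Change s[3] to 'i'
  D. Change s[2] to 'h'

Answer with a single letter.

Option A: s[0]='a'->'j', delta=(10-1)*11^3 mod 251 = 182, hash=144+182 mod 251 = 75 <-- target
Option B: s[1]='j'->'i', delta=(9-10)*11^2 mod 251 = 130, hash=144+130 mod 251 = 23
Option C: s[3]='c'->'i', delta=(9-3)*11^0 mod 251 = 6, hash=144+6 mod 251 = 150
Option D: s[2]='j'->'h', delta=(8-10)*11^1 mod 251 = 229, hash=144+229 mod 251 = 122

Answer: A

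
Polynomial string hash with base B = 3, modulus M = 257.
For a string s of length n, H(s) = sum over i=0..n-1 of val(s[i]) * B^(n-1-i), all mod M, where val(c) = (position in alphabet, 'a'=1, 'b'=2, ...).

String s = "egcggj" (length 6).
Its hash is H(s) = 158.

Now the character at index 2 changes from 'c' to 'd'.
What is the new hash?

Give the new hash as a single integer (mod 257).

val('c') = 3, val('d') = 4
Position k = 2, exponent = n-1-k = 3
B^3 mod M = 3^3 mod 257 = 27
Delta = (4 - 3) * 27 mod 257 = 27
New hash = (158 + 27) mod 257 = 185

Answer: 185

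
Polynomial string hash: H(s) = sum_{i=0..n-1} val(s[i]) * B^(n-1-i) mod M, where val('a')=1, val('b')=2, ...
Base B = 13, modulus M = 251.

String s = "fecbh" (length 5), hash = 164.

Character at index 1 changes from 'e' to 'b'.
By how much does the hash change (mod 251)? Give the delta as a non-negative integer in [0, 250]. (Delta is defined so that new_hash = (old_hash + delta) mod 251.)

Delta formula: (val(new) - val(old)) * B^(n-1-k) mod M
  val('b') - val('e') = 2 - 5 = -3
  B^(n-1-k) = 13^3 mod 251 = 189
  Delta = -3 * 189 mod 251 = 186

Answer: 186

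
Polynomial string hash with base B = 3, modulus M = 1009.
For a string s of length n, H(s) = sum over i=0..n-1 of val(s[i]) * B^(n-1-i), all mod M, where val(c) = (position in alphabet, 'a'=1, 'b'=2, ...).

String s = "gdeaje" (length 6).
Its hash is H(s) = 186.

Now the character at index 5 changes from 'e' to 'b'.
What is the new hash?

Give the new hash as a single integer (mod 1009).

val('e') = 5, val('b') = 2
Position k = 5, exponent = n-1-k = 0
B^0 mod M = 3^0 mod 1009 = 1
Delta = (2 - 5) * 1 mod 1009 = 1006
New hash = (186 + 1006) mod 1009 = 183

Answer: 183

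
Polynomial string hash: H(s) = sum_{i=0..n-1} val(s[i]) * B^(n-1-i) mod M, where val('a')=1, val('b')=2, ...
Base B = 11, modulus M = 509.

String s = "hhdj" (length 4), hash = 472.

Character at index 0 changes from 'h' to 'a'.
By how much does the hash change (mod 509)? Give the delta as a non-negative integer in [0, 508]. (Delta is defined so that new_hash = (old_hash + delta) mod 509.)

Delta formula: (val(new) - val(old)) * B^(n-1-k) mod M
  val('a') - val('h') = 1 - 8 = -7
  B^(n-1-k) = 11^3 mod 509 = 313
  Delta = -7 * 313 mod 509 = 354

Answer: 354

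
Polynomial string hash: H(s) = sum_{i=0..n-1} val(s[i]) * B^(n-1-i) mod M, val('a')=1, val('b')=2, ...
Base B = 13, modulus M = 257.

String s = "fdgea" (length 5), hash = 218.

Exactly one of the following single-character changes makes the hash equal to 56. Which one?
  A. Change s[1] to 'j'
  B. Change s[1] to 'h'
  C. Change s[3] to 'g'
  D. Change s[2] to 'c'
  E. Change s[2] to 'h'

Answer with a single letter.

Option A: s[1]='d'->'j', delta=(10-4)*13^3 mod 257 = 75, hash=218+75 mod 257 = 36
Option B: s[1]='d'->'h', delta=(8-4)*13^3 mod 257 = 50, hash=218+50 mod 257 = 11
Option C: s[3]='e'->'g', delta=(7-5)*13^1 mod 257 = 26, hash=218+26 mod 257 = 244
Option D: s[2]='g'->'c', delta=(3-7)*13^2 mod 257 = 95, hash=218+95 mod 257 = 56 <-- target
Option E: s[2]='g'->'h', delta=(8-7)*13^2 mod 257 = 169, hash=218+169 mod 257 = 130

Answer: D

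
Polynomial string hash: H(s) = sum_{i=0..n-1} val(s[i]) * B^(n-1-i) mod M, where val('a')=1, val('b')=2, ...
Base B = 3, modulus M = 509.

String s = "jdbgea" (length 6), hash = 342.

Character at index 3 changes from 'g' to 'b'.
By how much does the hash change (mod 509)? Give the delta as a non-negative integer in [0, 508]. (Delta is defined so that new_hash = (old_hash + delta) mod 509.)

Answer: 464

Derivation:
Delta formula: (val(new) - val(old)) * B^(n-1-k) mod M
  val('b') - val('g') = 2 - 7 = -5
  B^(n-1-k) = 3^2 mod 509 = 9
  Delta = -5 * 9 mod 509 = 464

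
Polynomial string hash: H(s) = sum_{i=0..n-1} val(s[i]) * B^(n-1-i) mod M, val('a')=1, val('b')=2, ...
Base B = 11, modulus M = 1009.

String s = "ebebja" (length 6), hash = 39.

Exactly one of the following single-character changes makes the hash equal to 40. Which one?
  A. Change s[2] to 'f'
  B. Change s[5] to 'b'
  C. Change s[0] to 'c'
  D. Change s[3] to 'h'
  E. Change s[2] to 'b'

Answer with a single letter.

Option A: s[2]='e'->'f', delta=(6-5)*11^3 mod 1009 = 322, hash=39+322 mod 1009 = 361
Option B: s[5]='a'->'b', delta=(2-1)*11^0 mod 1009 = 1, hash=39+1 mod 1009 = 40 <-- target
Option C: s[0]='e'->'c', delta=(3-5)*11^5 mod 1009 = 778, hash=39+778 mod 1009 = 817
Option D: s[3]='b'->'h', delta=(8-2)*11^2 mod 1009 = 726, hash=39+726 mod 1009 = 765
Option E: s[2]='e'->'b', delta=(2-5)*11^3 mod 1009 = 43, hash=39+43 mod 1009 = 82

Answer: B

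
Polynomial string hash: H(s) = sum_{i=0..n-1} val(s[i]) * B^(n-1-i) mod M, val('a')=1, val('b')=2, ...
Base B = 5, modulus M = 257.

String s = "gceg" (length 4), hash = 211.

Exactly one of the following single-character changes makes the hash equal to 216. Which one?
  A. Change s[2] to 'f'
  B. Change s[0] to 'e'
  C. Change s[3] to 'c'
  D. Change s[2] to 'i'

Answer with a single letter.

Option A: s[2]='e'->'f', delta=(6-5)*5^1 mod 257 = 5, hash=211+5 mod 257 = 216 <-- target
Option B: s[0]='g'->'e', delta=(5-7)*5^3 mod 257 = 7, hash=211+7 mod 257 = 218
Option C: s[3]='g'->'c', delta=(3-7)*5^0 mod 257 = 253, hash=211+253 mod 257 = 207
Option D: s[2]='e'->'i', delta=(9-5)*5^1 mod 257 = 20, hash=211+20 mod 257 = 231

Answer: A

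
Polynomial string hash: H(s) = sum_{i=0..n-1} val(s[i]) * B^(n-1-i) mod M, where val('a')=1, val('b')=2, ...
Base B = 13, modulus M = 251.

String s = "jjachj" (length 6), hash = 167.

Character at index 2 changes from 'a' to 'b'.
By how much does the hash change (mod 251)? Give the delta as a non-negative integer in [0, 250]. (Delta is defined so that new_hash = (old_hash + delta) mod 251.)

Delta formula: (val(new) - val(old)) * B^(n-1-k) mod M
  val('b') - val('a') = 2 - 1 = 1
  B^(n-1-k) = 13^3 mod 251 = 189
  Delta = 1 * 189 mod 251 = 189

Answer: 189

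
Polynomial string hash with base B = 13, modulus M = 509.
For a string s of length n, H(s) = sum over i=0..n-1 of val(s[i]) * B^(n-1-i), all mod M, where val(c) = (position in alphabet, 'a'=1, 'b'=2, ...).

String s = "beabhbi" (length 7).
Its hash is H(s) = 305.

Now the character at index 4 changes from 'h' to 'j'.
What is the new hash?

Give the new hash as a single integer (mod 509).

Answer: 134

Derivation:
val('h') = 8, val('j') = 10
Position k = 4, exponent = n-1-k = 2
B^2 mod M = 13^2 mod 509 = 169
Delta = (10 - 8) * 169 mod 509 = 338
New hash = (305 + 338) mod 509 = 134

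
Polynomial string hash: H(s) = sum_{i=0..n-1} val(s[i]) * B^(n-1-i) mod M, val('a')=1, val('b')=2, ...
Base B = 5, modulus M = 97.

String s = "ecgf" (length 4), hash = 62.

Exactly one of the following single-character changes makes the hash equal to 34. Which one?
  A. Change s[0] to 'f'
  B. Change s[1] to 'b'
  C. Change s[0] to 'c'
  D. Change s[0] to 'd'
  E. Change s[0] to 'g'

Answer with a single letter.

Answer: D

Derivation:
Option A: s[0]='e'->'f', delta=(6-5)*5^3 mod 97 = 28, hash=62+28 mod 97 = 90
Option B: s[1]='c'->'b', delta=(2-3)*5^2 mod 97 = 72, hash=62+72 mod 97 = 37
Option C: s[0]='e'->'c', delta=(3-5)*5^3 mod 97 = 41, hash=62+41 mod 97 = 6
Option D: s[0]='e'->'d', delta=(4-5)*5^3 mod 97 = 69, hash=62+69 mod 97 = 34 <-- target
Option E: s[0]='e'->'g', delta=(7-5)*5^3 mod 97 = 56, hash=62+56 mod 97 = 21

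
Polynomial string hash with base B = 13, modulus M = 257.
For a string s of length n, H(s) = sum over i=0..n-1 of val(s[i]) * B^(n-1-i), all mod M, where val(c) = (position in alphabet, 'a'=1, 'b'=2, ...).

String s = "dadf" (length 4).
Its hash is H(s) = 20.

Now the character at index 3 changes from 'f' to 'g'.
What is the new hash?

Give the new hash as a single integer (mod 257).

Answer: 21

Derivation:
val('f') = 6, val('g') = 7
Position k = 3, exponent = n-1-k = 0
B^0 mod M = 13^0 mod 257 = 1
Delta = (7 - 6) * 1 mod 257 = 1
New hash = (20 + 1) mod 257 = 21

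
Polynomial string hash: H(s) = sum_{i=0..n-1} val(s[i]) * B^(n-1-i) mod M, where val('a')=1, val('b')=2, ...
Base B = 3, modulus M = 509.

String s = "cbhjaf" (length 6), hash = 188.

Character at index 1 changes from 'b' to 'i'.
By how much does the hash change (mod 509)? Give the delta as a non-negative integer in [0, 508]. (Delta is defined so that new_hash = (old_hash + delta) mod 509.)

Delta formula: (val(new) - val(old)) * B^(n-1-k) mod M
  val('i') - val('b') = 9 - 2 = 7
  B^(n-1-k) = 3^4 mod 509 = 81
  Delta = 7 * 81 mod 509 = 58

Answer: 58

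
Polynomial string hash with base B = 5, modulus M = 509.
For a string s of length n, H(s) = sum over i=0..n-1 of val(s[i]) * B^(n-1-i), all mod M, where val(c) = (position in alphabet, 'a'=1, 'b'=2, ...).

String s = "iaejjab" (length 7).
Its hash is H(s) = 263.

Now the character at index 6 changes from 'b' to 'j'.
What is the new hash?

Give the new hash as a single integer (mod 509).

val('b') = 2, val('j') = 10
Position k = 6, exponent = n-1-k = 0
B^0 mod M = 5^0 mod 509 = 1
Delta = (10 - 2) * 1 mod 509 = 8
New hash = (263 + 8) mod 509 = 271

Answer: 271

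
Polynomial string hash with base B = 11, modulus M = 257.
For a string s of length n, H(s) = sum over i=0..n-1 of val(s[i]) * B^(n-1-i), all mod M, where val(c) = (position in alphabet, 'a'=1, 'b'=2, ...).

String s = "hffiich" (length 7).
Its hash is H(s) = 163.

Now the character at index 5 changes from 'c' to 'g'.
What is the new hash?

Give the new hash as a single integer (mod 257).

Answer: 207

Derivation:
val('c') = 3, val('g') = 7
Position k = 5, exponent = n-1-k = 1
B^1 mod M = 11^1 mod 257 = 11
Delta = (7 - 3) * 11 mod 257 = 44
New hash = (163 + 44) mod 257 = 207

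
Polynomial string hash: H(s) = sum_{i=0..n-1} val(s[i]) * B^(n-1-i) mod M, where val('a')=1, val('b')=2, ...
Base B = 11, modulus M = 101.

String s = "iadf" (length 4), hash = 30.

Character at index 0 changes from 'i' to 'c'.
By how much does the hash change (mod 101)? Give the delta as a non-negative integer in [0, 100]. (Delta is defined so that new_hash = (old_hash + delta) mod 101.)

Delta formula: (val(new) - val(old)) * B^(n-1-k) mod M
  val('c') - val('i') = 3 - 9 = -6
  B^(n-1-k) = 11^3 mod 101 = 18
  Delta = -6 * 18 mod 101 = 94

Answer: 94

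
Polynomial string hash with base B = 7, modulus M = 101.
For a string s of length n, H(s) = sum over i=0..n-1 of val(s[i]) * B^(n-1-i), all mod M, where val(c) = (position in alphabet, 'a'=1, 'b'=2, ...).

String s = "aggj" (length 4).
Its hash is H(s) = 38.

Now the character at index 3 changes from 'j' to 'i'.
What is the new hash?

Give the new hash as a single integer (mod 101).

Answer: 37

Derivation:
val('j') = 10, val('i') = 9
Position k = 3, exponent = n-1-k = 0
B^0 mod M = 7^0 mod 101 = 1
Delta = (9 - 10) * 1 mod 101 = 100
New hash = (38 + 100) mod 101 = 37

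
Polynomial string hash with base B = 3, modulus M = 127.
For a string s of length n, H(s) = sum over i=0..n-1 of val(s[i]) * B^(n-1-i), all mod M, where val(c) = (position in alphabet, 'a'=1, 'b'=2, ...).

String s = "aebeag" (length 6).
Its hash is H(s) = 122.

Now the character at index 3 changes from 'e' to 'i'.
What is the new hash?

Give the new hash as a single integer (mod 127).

val('e') = 5, val('i') = 9
Position k = 3, exponent = n-1-k = 2
B^2 mod M = 3^2 mod 127 = 9
Delta = (9 - 5) * 9 mod 127 = 36
New hash = (122 + 36) mod 127 = 31

Answer: 31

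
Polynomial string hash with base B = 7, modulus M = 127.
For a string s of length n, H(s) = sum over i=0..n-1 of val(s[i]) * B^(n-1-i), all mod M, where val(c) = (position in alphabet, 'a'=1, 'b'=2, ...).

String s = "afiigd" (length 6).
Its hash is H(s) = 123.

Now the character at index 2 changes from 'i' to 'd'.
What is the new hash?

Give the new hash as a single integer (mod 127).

val('i') = 9, val('d') = 4
Position k = 2, exponent = n-1-k = 3
B^3 mod M = 7^3 mod 127 = 89
Delta = (4 - 9) * 89 mod 127 = 63
New hash = (123 + 63) mod 127 = 59

Answer: 59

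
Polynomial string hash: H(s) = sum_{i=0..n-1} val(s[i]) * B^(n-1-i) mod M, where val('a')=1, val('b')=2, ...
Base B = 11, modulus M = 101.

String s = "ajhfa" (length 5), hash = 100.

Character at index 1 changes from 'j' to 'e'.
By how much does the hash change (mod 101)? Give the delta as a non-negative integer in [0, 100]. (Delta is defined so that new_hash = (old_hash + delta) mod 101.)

Delta formula: (val(new) - val(old)) * B^(n-1-k) mod M
  val('e') - val('j') = 5 - 10 = -5
  B^(n-1-k) = 11^3 mod 101 = 18
  Delta = -5 * 18 mod 101 = 11

Answer: 11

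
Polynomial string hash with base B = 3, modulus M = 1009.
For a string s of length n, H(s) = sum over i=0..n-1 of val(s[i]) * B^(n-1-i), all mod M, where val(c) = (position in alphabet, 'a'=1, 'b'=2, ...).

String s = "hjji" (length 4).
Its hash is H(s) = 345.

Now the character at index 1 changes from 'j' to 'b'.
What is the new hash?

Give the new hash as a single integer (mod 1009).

Answer: 273

Derivation:
val('j') = 10, val('b') = 2
Position k = 1, exponent = n-1-k = 2
B^2 mod M = 3^2 mod 1009 = 9
Delta = (2 - 10) * 9 mod 1009 = 937
New hash = (345 + 937) mod 1009 = 273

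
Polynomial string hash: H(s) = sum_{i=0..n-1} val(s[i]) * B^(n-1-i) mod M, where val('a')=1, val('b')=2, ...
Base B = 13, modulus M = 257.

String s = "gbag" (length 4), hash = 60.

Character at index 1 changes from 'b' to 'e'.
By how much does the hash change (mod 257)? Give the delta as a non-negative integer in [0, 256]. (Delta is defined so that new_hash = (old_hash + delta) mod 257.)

Delta formula: (val(new) - val(old)) * B^(n-1-k) mod M
  val('e') - val('b') = 5 - 2 = 3
  B^(n-1-k) = 13^2 mod 257 = 169
  Delta = 3 * 169 mod 257 = 250

Answer: 250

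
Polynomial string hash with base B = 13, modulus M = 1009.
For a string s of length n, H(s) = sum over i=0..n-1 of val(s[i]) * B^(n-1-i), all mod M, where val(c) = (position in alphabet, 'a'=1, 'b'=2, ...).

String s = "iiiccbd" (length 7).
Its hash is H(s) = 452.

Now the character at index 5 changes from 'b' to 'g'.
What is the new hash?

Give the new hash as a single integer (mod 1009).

val('b') = 2, val('g') = 7
Position k = 5, exponent = n-1-k = 1
B^1 mod M = 13^1 mod 1009 = 13
Delta = (7 - 2) * 13 mod 1009 = 65
New hash = (452 + 65) mod 1009 = 517

Answer: 517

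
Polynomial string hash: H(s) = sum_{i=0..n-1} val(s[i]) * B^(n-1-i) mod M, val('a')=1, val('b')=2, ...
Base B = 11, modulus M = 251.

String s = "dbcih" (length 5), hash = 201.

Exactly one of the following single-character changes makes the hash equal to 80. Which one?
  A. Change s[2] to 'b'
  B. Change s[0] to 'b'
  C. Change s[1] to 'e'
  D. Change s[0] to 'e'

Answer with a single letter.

Option A: s[2]='c'->'b', delta=(2-3)*11^2 mod 251 = 130, hash=201+130 mod 251 = 80 <-- target
Option B: s[0]='d'->'b', delta=(2-4)*11^4 mod 251 = 85, hash=201+85 mod 251 = 35
Option C: s[1]='b'->'e', delta=(5-2)*11^3 mod 251 = 228, hash=201+228 mod 251 = 178
Option D: s[0]='d'->'e', delta=(5-4)*11^4 mod 251 = 83, hash=201+83 mod 251 = 33

Answer: A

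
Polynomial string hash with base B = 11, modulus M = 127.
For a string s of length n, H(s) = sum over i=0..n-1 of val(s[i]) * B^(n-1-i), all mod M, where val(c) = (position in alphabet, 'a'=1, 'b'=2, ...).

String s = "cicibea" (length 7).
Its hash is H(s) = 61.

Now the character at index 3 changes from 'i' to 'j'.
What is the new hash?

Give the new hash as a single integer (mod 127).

val('i') = 9, val('j') = 10
Position k = 3, exponent = n-1-k = 3
B^3 mod M = 11^3 mod 127 = 61
Delta = (10 - 9) * 61 mod 127 = 61
New hash = (61 + 61) mod 127 = 122

Answer: 122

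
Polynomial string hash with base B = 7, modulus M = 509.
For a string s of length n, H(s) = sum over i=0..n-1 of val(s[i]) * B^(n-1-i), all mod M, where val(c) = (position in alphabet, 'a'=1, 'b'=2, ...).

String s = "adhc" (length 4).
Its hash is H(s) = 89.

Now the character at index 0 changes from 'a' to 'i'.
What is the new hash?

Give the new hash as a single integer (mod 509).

Answer: 288

Derivation:
val('a') = 1, val('i') = 9
Position k = 0, exponent = n-1-k = 3
B^3 mod M = 7^3 mod 509 = 343
Delta = (9 - 1) * 343 mod 509 = 199
New hash = (89 + 199) mod 509 = 288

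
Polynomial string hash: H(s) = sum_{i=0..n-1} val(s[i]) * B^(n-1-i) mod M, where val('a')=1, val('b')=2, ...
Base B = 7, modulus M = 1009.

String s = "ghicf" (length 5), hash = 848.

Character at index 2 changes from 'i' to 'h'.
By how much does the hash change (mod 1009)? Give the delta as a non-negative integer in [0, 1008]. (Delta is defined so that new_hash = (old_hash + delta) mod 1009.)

Answer: 960

Derivation:
Delta formula: (val(new) - val(old)) * B^(n-1-k) mod M
  val('h') - val('i') = 8 - 9 = -1
  B^(n-1-k) = 7^2 mod 1009 = 49
  Delta = -1 * 49 mod 1009 = 960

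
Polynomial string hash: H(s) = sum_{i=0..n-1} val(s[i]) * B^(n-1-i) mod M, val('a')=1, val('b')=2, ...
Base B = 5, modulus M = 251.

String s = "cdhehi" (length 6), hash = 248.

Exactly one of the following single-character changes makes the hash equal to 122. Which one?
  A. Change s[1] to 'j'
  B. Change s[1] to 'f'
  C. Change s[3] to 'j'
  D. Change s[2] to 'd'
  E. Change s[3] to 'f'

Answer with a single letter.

Answer: C

Derivation:
Option A: s[1]='d'->'j', delta=(10-4)*5^4 mod 251 = 236, hash=248+236 mod 251 = 233
Option B: s[1]='d'->'f', delta=(6-4)*5^4 mod 251 = 246, hash=248+246 mod 251 = 243
Option C: s[3]='e'->'j', delta=(10-5)*5^2 mod 251 = 125, hash=248+125 mod 251 = 122 <-- target
Option D: s[2]='h'->'d', delta=(4-8)*5^3 mod 251 = 2, hash=248+2 mod 251 = 250
Option E: s[3]='e'->'f', delta=(6-5)*5^2 mod 251 = 25, hash=248+25 mod 251 = 22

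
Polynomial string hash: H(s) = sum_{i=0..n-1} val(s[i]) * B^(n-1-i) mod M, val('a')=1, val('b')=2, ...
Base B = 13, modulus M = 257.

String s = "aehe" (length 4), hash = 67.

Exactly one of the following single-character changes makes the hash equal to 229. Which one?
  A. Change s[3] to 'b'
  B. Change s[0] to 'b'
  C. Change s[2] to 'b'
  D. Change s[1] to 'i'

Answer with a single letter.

Answer: D

Derivation:
Option A: s[3]='e'->'b', delta=(2-5)*13^0 mod 257 = 254, hash=67+254 mod 257 = 64
Option B: s[0]='a'->'b', delta=(2-1)*13^3 mod 257 = 141, hash=67+141 mod 257 = 208
Option C: s[2]='h'->'b', delta=(2-8)*13^1 mod 257 = 179, hash=67+179 mod 257 = 246
Option D: s[1]='e'->'i', delta=(9-5)*13^2 mod 257 = 162, hash=67+162 mod 257 = 229 <-- target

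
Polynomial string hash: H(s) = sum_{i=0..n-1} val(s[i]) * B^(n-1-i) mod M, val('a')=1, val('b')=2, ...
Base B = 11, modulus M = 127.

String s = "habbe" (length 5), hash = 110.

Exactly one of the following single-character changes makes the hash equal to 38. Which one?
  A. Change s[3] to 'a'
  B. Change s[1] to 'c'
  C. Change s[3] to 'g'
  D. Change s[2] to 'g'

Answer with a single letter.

Option A: s[3]='b'->'a', delta=(1-2)*11^1 mod 127 = 116, hash=110+116 mod 127 = 99
Option B: s[1]='a'->'c', delta=(3-1)*11^3 mod 127 = 122, hash=110+122 mod 127 = 105
Option C: s[3]='b'->'g', delta=(7-2)*11^1 mod 127 = 55, hash=110+55 mod 127 = 38 <-- target
Option D: s[2]='b'->'g', delta=(7-2)*11^2 mod 127 = 97, hash=110+97 mod 127 = 80

Answer: C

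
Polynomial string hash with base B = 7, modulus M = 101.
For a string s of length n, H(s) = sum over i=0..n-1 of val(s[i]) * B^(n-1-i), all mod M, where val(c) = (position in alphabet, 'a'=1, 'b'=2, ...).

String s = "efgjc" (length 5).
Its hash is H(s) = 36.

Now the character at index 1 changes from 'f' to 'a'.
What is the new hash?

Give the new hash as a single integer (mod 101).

Answer: 38

Derivation:
val('f') = 6, val('a') = 1
Position k = 1, exponent = n-1-k = 3
B^3 mod M = 7^3 mod 101 = 40
Delta = (1 - 6) * 40 mod 101 = 2
New hash = (36 + 2) mod 101 = 38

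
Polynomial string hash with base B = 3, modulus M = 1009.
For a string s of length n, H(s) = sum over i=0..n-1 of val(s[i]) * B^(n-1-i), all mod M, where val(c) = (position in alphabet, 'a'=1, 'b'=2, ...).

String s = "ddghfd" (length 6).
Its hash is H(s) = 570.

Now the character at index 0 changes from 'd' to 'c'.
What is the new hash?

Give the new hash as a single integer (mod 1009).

Answer: 327

Derivation:
val('d') = 4, val('c') = 3
Position k = 0, exponent = n-1-k = 5
B^5 mod M = 3^5 mod 1009 = 243
Delta = (3 - 4) * 243 mod 1009 = 766
New hash = (570 + 766) mod 1009 = 327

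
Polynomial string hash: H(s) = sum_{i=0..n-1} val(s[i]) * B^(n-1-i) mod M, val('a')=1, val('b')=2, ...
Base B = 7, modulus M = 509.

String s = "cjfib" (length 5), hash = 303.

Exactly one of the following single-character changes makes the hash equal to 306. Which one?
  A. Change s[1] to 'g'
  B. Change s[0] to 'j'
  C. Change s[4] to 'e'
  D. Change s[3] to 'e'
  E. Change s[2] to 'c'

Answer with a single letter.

Option A: s[1]='j'->'g', delta=(7-10)*7^3 mod 509 = 498, hash=303+498 mod 509 = 292
Option B: s[0]='c'->'j', delta=(10-3)*7^4 mod 509 = 10, hash=303+10 mod 509 = 313
Option C: s[4]='b'->'e', delta=(5-2)*7^0 mod 509 = 3, hash=303+3 mod 509 = 306 <-- target
Option D: s[3]='i'->'e', delta=(5-9)*7^1 mod 509 = 481, hash=303+481 mod 509 = 275
Option E: s[2]='f'->'c', delta=(3-6)*7^2 mod 509 = 362, hash=303+362 mod 509 = 156

Answer: C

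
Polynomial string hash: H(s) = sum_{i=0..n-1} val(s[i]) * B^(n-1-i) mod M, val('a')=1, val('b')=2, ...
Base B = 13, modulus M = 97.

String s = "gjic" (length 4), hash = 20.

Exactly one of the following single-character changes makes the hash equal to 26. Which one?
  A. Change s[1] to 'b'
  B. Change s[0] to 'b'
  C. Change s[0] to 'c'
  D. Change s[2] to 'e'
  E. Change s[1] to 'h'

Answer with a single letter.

Answer: A

Derivation:
Option A: s[1]='j'->'b', delta=(2-10)*13^2 mod 97 = 6, hash=20+6 mod 97 = 26 <-- target
Option B: s[0]='g'->'b', delta=(2-7)*13^3 mod 97 = 73, hash=20+73 mod 97 = 93
Option C: s[0]='g'->'c', delta=(3-7)*13^3 mod 97 = 39, hash=20+39 mod 97 = 59
Option D: s[2]='i'->'e', delta=(5-9)*13^1 mod 97 = 45, hash=20+45 mod 97 = 65
Option E: s[1]='j'->'h', delta=(8-10)*13^2 mod 97 = 50, hash=20+50 mod 97 = 70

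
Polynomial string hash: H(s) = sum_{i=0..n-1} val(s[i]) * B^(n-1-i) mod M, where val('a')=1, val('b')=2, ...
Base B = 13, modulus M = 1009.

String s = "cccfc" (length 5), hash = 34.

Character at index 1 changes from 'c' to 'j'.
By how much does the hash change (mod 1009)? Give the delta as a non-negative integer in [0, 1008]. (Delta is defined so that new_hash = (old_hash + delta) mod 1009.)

Delta formula: (val(new) - val(old)) * B^(n-1-k) mod M
  val('j') - val('c') = 10 - 3 = 7
  B^(n-1-k) = 13^3 mod 1009 = 179
  Delta = 7 * 179 mod 1009 = 244

Answer: 244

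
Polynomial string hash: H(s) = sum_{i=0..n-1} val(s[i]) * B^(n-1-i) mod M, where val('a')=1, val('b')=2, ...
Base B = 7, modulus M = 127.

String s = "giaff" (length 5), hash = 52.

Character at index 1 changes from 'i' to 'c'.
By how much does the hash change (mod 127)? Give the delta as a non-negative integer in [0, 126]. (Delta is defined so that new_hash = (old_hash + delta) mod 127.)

Answer: 101

Derivation:
Delta formula: (val(new) - val(old)) * B^(n-1-k) mod M
  val('c') - val('i') = 3 - 9 = -6
  B^(n-1-k) = 7^3 mod 127 = 89
  Delta = -6 * 89 mod 127 = 101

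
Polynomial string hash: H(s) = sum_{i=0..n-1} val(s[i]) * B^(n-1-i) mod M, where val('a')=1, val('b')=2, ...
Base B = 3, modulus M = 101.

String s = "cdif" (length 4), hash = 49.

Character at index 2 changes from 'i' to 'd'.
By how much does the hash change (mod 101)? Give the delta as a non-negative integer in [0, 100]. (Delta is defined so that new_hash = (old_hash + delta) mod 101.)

Delta formula: (val(new) - val(old)) * B^(n-1-k) mod M
  val('d') - val('i') = 4 - 9 = -5
  B^(n-1-k) = 3^1 mod 101 = 3
  Delta = -5 * 3 mod 101 = 86

Answer: 86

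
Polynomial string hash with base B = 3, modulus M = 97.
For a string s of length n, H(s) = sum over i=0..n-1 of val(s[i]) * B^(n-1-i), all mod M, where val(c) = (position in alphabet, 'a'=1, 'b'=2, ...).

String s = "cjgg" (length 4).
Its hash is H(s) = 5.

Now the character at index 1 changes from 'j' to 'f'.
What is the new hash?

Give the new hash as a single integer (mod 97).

Answer: 66

Derivation:
val('j') = 10, val('f') = 6
Position k = 1, exponent = n-1-k = 2
B^2 mod M = 3^2 mod 97 = 9
Delta = (6 - 10) * 9 mod 97 = 61
New hash = (5 + 61) mod 97 = 66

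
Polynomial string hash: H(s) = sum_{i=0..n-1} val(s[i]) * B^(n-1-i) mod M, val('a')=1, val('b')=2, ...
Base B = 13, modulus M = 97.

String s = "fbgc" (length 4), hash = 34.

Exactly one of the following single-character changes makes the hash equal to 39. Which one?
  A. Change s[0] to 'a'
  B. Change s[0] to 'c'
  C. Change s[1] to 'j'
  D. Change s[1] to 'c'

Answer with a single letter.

Option A: s[0]='f'->'a', delta=(1-6)*13^3 mod 97 = 73, hash=34+73 mod 97 = 10
Option B: s[0]='f'->'c', delta=(3-6)*13^3 mod 97 = 5, hash=34+5 mod 97 = 39 <-- target
Option C: s[1]='b'->'j', delta=(10-2)*13^2 mod 97 = 91, hash=34+91 mod 97 = 28
Option D: s[1]='b'->'c', delta=(3-2)*13^2 mod 97 = 72, hash=34+72 mod 97 = 9

Answer: B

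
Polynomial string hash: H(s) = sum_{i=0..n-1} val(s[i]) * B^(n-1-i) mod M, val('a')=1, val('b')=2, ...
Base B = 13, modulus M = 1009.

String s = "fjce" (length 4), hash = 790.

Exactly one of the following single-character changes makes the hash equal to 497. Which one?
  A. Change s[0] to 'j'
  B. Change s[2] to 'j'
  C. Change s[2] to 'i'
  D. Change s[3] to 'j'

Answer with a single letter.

Option A: s[0]='f'->'j', delta=(10-6)*13^3 mod 1009 = 716, hash=790+716 mod 1009 = 497 <-- target
Option B: s[2]='c'->'j', delta=(10-3)*13^1 mod 1009 = 91, hash=790+91 mod 1009 = 881
Option C: s[2]='c'->'i', delta=(9-3)*13^1 mod 1009 = 78, hash=790+78 mod 1009 = 868
Option D: s[3]='e'->'j', delta=(10-5)*13^0 mod 1009 = 5, hash=790+5 mod 1009 = 795

Answer: A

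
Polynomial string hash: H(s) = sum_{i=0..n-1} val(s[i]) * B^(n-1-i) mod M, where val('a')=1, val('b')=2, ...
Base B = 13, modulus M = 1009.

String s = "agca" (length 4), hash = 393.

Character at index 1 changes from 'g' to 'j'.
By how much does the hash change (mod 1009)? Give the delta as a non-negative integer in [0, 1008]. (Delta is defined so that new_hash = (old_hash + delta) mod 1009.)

Delta formula: (val(new) - val(old)) * B^(n-1-k) mod M
  val('j') - val('g') = 10 - 7 = 3
  B^(n-1-k) = 13^2 mod 1009 = 169
  Delta = 3 * 169 mod 1009 = 507

Answer: 507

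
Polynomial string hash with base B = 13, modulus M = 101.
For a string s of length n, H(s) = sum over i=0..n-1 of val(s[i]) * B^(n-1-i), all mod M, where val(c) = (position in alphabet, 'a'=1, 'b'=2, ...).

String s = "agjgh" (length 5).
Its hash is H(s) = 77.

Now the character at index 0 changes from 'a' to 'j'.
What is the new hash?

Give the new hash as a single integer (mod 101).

Answer: 81

Derivation:
val('a') = 1, val('j') = 10
Position k = 0, exponent = n-1-k = 4
B^4 mod M = 13^4 mod 101 = 79
Delta = (10 - 1) * 79 mod 101 = 4
New hash = (77 + 4) mod 101 = 81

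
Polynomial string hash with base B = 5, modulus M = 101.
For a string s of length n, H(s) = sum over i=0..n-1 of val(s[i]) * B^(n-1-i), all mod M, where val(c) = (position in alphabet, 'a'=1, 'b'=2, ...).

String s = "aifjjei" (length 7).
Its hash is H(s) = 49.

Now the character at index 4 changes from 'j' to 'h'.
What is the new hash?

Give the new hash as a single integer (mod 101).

val('j') = 10, val('h') = 8
Position k = 4, exponent = n-1-k = 2
B^2 mod M = 5^2 mod 101 = 25
Delta = (8 - 10) * 25 mod 101 = 51
New hash = (49 + 51) mod 101 = 100

Answer: 100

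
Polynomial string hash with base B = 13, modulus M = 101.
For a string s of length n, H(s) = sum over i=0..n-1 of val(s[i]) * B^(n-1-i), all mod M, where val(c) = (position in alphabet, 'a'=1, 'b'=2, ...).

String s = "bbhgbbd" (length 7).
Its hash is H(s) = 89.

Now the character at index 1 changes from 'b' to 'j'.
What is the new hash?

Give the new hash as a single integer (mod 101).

Answer: 23

Derivation:
val('b') = 2, val('j') = 10
Position k = 1, exponent = n-1-k = 5
B^5 mod M = 13^5 mod 101 = 17
Delta = (10 - 2) * 17 mod 101 = 35
New hash = (89 + 35) mod 101 = 23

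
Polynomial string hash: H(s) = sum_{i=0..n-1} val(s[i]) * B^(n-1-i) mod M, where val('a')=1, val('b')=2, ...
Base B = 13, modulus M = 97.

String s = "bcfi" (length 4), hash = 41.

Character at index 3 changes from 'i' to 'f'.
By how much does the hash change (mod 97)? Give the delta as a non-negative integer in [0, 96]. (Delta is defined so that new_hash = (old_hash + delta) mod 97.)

Answer: 94

Derivation:
Delta formula: (val(new) - val(old)) * B^(n-1-k) mod M
  val('f') - val('i') = 6 - 9 = -3
  B^(n-1-k) = 13^0 mod 97 = 1
  Delta = -3 * 1 mod 97 = 94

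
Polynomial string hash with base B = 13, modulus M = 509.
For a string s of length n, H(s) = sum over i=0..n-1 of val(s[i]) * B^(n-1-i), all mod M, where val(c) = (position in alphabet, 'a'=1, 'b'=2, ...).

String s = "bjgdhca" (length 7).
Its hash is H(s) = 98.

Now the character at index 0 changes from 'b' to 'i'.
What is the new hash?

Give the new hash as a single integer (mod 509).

Answer: 341

Derivation:
val('b') = 2, val('i') = 9
Position k = 0, exponent = n-1-k = 6
B^6 mod M = 13^6 mod 509 = 471
Delta = (9 - 2) * 471 mod 509 = 243
New hash = (98 + 243) mod 509 = 341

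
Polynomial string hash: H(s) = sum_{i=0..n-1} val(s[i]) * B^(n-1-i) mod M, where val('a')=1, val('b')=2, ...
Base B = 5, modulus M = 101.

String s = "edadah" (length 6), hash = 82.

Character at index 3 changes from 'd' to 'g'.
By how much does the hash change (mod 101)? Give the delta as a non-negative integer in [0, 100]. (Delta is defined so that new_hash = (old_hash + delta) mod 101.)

Answer: 75

Derivation:
Delta formula: (val(new) - val(old)) * B^(n-1-k) mod M
  val('g') - val('d') = 7 - 4 = 3
  B^(n-1-k) = 5^2 mod 101 = 25
  Delta = 3 * 25 mod 101 = 75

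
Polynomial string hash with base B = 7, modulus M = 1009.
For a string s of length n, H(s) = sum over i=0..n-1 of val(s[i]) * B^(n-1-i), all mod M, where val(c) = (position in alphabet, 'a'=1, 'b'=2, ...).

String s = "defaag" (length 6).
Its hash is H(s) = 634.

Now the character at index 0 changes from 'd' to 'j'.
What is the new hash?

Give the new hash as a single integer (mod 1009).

Answer: 576

Derivation:
val('d') = 4, val('j') = 10
Position k = 0, exponent = n-1-k = 5
B^5 mod M = 7^5 mod 1009 = 663
Delta = (10 - 4) * 663 mod 1009 = 951
New hash = (634 + 951) mod 1009 = 576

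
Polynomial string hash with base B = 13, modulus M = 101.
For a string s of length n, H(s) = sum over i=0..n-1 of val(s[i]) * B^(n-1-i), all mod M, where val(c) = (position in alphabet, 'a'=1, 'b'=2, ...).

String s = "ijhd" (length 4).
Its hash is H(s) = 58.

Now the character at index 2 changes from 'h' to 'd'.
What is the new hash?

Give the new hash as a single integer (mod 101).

Answer: 6

Derivation:
val('h') = 8, val('d') = 4
Position k = 2, exponent = n-1-k = 1
B^1 mod M = 13^1 mod 101 = 13
Delta = (4 - 8) * 13 mod 101 = 49
New hash = (58 + 49) mod 101 = 6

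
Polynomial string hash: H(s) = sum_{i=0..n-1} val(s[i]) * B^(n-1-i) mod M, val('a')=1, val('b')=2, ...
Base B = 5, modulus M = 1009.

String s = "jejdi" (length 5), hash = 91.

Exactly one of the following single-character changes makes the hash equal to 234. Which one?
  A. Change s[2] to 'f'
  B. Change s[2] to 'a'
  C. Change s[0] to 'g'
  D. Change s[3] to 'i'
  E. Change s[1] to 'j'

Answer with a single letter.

Option A: s[2]='j'->'f', delta=(6-10)*5^2 mod 1009 = 909, hash=91+909 mod 1009 = 1000
Option B: s[2]='j'->'a', delta=(1-10)*5^2 mod 1009 = 784, hash=91+784 mod 1009 = 875
Option C: s[0]='j'->'g', delta=(7-10)*5^4 mod 1009 = 143, hash=91+143 mod 1009 = 234 <-- target
Option D: s[3]='d'->'i', delta=(9-4)*5^1 mod 1009 = 25, hash=91+25 mod 1009 = 116
Option E: s[1]='e'->'j', delta=(10-5)*5^3 mod 1009 = 625, hash=91+625 mod 1009 = 716

Answer: C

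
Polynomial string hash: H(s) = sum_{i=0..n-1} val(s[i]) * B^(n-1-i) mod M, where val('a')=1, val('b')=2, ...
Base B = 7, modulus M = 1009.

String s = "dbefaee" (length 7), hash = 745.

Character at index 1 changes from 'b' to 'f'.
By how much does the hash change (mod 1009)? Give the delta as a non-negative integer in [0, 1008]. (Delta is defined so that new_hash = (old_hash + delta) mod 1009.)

Answer: 634

Derivation:
Delta formula: (val(new) - val(old)) * B^(n-1-k) mod M
  val('f') - val('b') = 6 - 2 = 4
  B^(n-1-k) = 7^5 mod 1009 = 663
  Delta = 4 * 663 mod 1009 = 634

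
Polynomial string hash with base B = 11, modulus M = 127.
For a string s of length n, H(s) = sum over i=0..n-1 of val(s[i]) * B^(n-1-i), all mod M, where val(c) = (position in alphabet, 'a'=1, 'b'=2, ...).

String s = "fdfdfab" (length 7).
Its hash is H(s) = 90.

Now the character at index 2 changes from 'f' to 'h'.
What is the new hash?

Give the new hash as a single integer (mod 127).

Answer: 35

Derivation:
val('f') = 6, val('h') = 8
Position k = 2, exponent = n-1-k = 4
B^4 mod M = 11^4 mod 127 = 36
Delta = (8 - 6) * 36 mod 127 = 72
New hash = (90 + 72) mod 127 = 35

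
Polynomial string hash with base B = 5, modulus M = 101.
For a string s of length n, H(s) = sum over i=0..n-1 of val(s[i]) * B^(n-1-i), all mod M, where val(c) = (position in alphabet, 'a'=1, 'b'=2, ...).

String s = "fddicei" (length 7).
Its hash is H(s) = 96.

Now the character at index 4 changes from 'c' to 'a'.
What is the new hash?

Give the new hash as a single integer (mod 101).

Answer: 46

Derivation:
val('c') = 3, val('a') = 1
Position k = 4, exponent = n-1-k = 2
B^2 mod M = 5^2 mod 101 = 25
Delta = (1 - 3) * 25 mod 101 = 51
New hash = (96 + 51) mod 101 = 46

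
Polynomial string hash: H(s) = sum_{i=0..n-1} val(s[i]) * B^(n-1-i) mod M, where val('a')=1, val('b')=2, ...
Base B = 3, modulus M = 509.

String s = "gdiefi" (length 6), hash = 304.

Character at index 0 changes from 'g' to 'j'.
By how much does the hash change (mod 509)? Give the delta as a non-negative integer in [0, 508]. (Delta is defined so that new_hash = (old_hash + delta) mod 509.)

Answer: 220

Derivation:
Delta formula: (val(new) - val(old)) * B^(n-1-k) mod M
  val('j') - val('g') = 10 - 7 = 3
  B^(n-1-k) = 3^5 mod 509 = 243
  Delta = 3 * 243 mod 509 = 220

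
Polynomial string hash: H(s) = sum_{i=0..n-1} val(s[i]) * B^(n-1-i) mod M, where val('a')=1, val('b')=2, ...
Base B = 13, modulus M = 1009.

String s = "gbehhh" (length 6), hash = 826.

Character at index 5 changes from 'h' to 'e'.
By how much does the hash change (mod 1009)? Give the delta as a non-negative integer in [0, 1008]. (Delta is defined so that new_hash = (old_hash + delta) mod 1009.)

Answer: 1006

Derivation:
Delta formula: (val(new) - val(old)) * B^(n-1-k) mod M
  val('e') - val('h') = 5 - 8 = -3
  B^(n-1-k) = 13^0 mod 1009 = 1
  Delta = -3 * 1 mod 1009 = 1006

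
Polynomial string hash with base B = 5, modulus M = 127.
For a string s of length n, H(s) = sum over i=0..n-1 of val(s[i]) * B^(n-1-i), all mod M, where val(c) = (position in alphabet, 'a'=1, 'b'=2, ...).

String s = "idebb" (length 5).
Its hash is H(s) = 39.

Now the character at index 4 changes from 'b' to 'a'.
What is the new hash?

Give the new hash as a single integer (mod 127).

Answer: 38

Derivation:
val('b') = 2, val('a') = 1
Position k = 4, exponent = n-1-k = 0
B^0 mod M = 5^0 mod 127 = 1
Delta = (1 - 2) * 1 mod 127 = 126
New hash = (39 + 126) mod 127 = 38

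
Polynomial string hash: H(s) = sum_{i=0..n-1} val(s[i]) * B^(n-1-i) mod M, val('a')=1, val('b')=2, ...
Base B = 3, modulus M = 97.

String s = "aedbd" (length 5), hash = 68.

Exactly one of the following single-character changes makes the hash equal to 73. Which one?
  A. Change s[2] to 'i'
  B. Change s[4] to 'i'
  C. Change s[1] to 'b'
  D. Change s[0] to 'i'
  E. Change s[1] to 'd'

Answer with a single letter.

Answer: B

Derivation:
Option A: s[2]='d'->'i', delta=(9-4)*3^2 mod 97 = 45, hash=68+45 mod 97 = 16
Option B: s[4]='d'->'i', delta=(9-4)*3^0 mod 97 = 5, hash=68+5 mod 97 = 73 <-- target
Option C: s[1]='e'->'b', delta=(2-5)*3^3 mod 97 = 16, hash=68+16 mod 97 = 84
Option D: s[0]='a'->'i', delta=(9-1)*3^4 mod 97 = 66, hash=68+66 mod 97 = 37
Option E: s[1]='e'->'d', delta=(4-5)*3^3 mod 97 = 70, hash=68+70 mod 97 = 41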